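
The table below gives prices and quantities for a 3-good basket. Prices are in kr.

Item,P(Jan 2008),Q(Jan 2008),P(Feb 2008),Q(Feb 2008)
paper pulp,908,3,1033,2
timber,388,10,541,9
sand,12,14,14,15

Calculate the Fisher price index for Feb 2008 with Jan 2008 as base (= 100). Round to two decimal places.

129.37

Laspeyres component (base-period weights):
ΣP(Feb 2008)Q(Jan 2008) = 1033×3 + 541×10 + 14×14 = 3099 + 5410 + 196 = 8705
ΣP(Jan 2008)Q(Jan 2008) = 908×3 + 388×10 + 12×14 = 2724 + 3880 + 168 = 6772
L = 8705 / 6772 × 100 = 128.5440
Paasche component (current-period weights):
ΣP(Feb 2008)Q(Feb 2008) = 1033×2 + 541×9 + 14×15 = 2066 + 4869 + 210 = 7145
ΣP(Jan 2008)Q(Feb 2008) = 908×2 + 388×9 + 12×15 = 1816 + 3492 + 180 = 5488
P = 7145 / 5488 × 100 = 130.1931
Fisher = √(L × P) = √(128.5440 × 130.1931) = 129.3659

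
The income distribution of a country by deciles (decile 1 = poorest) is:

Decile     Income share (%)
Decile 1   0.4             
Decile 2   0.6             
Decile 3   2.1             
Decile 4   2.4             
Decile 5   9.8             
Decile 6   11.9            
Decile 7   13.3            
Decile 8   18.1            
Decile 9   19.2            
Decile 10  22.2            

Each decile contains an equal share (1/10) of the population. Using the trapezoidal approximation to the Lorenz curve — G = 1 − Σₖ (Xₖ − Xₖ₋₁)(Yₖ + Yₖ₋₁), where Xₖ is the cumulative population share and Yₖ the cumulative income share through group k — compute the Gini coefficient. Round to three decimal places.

0.441

Cumulative income shares Yₖ: 0.0040, 0.0100, 0.0310, 0.0550, 0.1530, 0.2720, 0.4050, 0.5860, 0.7780, 1.0000
Σ (Xₖ−Xₖ₋₁)(Yₖ+Yₖ₋₁) = (1/10)(0.0040+0.0000) + (1/10)(0.0100+0.0040) + (1/10)(0.0310+0.0100) + (1/10)(0.0550+0.0310) + (1/10)(0.1530+0.0550) + (1/10)(0.2720+0.1530) + (1/10)(0.4050+0.2720) + (1/10)(0.5860+0.4050) + (1/10)(0.7780+0.5860) + (1/10)(1.0000+0.7780)
  = 0.0004 + 0.0014 + 0.0041 + 0.0086 + 0.0208 + 0.0425 + 0.0677 + 0.0991 + 0.1364 + 0.1778 = 0.5588
G = 1 − 0.5588 = 0.4412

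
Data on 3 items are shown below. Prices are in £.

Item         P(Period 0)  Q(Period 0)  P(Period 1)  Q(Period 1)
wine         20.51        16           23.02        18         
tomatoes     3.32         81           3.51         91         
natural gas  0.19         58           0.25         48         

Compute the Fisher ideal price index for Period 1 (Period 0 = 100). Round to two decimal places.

Laspeyres component (base-period weights):
ΣP(Period 1)Q(Period 0) = 23.02×16 + 3.51×81 + 0.25×58 = 368.32 + 284.31 + 14.5 = 667.13
ΣP(Period 0)Q(Period 0) = 20.51×16 + 3.32×81 + 0.19×58 = 328.16 + 268.92 + 11.02 = 608.1
L = 667.13 / 608.1 × 100 = 109.7073
Paasche component (current-period weights):
ΣP(Period 1)Q(Period 1) = 23.02×18 + 3.51×91 + 0.25×48 = 414.36 + 319.41 + 12 = 745.77
ΣP(Period 0)Q(Period 1) = 20.51×18 + 3.32×91 + 0.19×48 = 369.18 + 302.12 + 9.12 = 680.42
P = 745.77 / 680.42 × 100 = 109.6044
Fisher = √(L × P) = √(109.7073 × 109.6044) = 109.6558

109.66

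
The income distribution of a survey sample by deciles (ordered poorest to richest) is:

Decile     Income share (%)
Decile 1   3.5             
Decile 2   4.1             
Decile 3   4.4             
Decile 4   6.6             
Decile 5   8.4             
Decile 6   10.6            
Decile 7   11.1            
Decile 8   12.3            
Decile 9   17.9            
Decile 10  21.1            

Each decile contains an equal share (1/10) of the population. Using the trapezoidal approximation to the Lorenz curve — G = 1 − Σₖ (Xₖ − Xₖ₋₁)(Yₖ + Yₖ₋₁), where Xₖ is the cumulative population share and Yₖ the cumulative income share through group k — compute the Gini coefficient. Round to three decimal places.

Cumulative income shares Yₖ: 0.0350, 0.0760, 0.1200, 0.1860, 0.2700, 0.3760, 0.4870, 0.6100, 0.7890, 1.0000
Σ (Xₖ−Xₖ₋₁)(Yₖ+Yₖ₋₁) = (1/10)(0.0350+0.0000) + (1/10)(0.0760+0.0350) + (1/10)(0.1200+0.0760) + (1/10)(0.1860+0.1200) + (1/10)(0.2700+0.1860) + (1/10)(0.3760+0.2700) + (1/10)(0.4870+0.3760) + (1/10)(0.6100+0.4870) + (1/10)(0.7890+0.6100) + (1/10)(1.0000+0.7890)
  = 0.0035 + 0.0111 + 0.0196 + 0.0306 + 0.0456 + 0.0646 + 0.0863 + 0.1097 + 0.1399 + 0.1789 = 0.6898
G = 1 − 0.6898 = 0.3102

0.310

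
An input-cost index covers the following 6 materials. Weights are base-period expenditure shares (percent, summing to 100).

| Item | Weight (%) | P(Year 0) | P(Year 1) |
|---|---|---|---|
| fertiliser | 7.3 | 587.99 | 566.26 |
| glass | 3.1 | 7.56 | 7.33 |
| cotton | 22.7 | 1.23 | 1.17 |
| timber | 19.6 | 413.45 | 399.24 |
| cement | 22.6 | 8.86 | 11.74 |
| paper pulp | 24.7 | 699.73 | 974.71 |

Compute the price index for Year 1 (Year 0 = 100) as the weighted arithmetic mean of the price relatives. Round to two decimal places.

fertiliser: 7.3 × (566.26/587.99) = 7.3 × 0.963044 = 7.0302
glass: 3.1 × (7.33/7.56) = 3.1 × 0.969577 = 3.0057
cotton: 22.7 × (1.17/1.23) = 22.7 × 0.951220 = 21.5927
timber: 19.6 × (399.24/413.45) = 19.6 × 0.965631 = 18.9264
cement: 22.6 × (11.74/8.86) = 22.6 × 1.325056 = 29.9463
paper pulp: 24.7 × (974.71/699.73) = 24.7 × 1.392980 = 34.4066
Index = Σ wᵢ·(p₁ᵢ/p₀ᵢ) = 7.0302 + 3.0057 + 21.5927 + 18.9264 + 29.9463 + 34.4066 = 114.9078

114.91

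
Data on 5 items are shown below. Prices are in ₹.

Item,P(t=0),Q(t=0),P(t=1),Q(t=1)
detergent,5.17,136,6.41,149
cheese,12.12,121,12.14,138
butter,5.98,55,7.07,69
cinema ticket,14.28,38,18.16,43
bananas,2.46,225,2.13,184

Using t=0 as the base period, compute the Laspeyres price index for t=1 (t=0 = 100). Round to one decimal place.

108.5

Laspeyres price index uses base-period quantities as weights.
ΣP(t=1)·Q(t=0) = 6.41×136 + 12.14×121 + 7.07×55 + 18.16×38 + 2.13×225 = 871.76 + 1468.94 + 388.85 + 690.08 + 479.25 = 3898.88
ΣP(t=0)·Q(t=0) = 5.17×136 + 12.12×121 + 5.98×55 + 14.28×38 + 2.46×225 = 703.12 + 1466.52 + 328.9 + 542.64 + 553.5 = 3594.68
Index = 3898.88 / 3594.68 × 100 = 108.4625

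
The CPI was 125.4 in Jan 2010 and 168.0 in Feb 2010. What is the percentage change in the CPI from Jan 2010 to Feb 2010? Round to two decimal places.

33.97%

Change = (168.0 − 125.4) / 125.4 × 100
       = 42.6 / 125.4 × 100 = 33.9713%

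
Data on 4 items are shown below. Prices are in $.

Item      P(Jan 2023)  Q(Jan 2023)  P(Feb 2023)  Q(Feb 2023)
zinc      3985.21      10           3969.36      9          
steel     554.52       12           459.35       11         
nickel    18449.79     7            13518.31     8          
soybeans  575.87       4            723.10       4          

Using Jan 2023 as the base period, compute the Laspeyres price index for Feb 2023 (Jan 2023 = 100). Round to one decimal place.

80.2

Laspeyres price index uses base-period quantities as weights.
ΣP(Feb 2023)·Q(Jan 2023) = 3969.36×10 + 459.35×12 + 13518.31×7 + 723.10×4 = 39693.6 + 5512.2 + 94628.17 + 2892.4 = 142726.37
ΣP(Jan 2023)·Q(Jan 2023) = 3985.21×10 + 554.52×12 + 18449.79×7 + 575.87×4 = 39852.1 + 6654.24 + 129148.53 + 2303.48 = 177958.35
Index = 142726.37 / 177958.35 × 100 = 80.2021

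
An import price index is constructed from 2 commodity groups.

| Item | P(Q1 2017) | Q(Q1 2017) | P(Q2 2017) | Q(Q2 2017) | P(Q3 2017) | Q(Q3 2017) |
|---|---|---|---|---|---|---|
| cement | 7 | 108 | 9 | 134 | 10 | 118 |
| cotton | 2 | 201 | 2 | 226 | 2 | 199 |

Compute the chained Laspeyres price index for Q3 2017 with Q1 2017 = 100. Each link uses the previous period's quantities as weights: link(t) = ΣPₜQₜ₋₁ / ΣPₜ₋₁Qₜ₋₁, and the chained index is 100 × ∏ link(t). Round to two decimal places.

128.24

Link Q1 2017→Q2 2017:
ΣP(Q2 2017)Q(Q1 2017) = 9×108 + 2×201 = 972 + 402 = 1374
ΣP(Q1 2017)Q(Q1 2017) = 7×108 + 2×201 = 756 + 402 = 1158
link = 1374/1158 = 1.186528
Link Q2 2017→Q3 2017:
ΣP(Q3 2017)Q(Q2 2017) = 10×134 + 2×226 = 1340 + 452 = 1792
ΣP(Q2 2017)Q(Q2 2017) = 9×134 + 2×226 = 1206 + 452 = 1658
link = 1792/1658 = 1.080820
Chained index = 100 × 1.186528 × 1.080820 = 128.2424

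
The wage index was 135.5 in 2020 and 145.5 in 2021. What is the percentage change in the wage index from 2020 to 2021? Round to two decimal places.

Change = (145.5 − 135.5) / 135.5 × 100
       = 10.0 / 135.5 × 100 = 7.3801%

7.38%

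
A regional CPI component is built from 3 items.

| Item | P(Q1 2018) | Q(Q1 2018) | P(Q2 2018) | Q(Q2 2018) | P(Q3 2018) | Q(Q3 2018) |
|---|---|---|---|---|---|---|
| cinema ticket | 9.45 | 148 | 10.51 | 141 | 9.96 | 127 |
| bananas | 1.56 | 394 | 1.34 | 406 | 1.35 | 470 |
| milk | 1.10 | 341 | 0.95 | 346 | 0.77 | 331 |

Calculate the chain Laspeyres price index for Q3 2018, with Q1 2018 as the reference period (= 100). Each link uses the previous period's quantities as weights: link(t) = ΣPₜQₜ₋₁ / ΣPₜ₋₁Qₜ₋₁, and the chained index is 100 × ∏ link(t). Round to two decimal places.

94.99

Link Q1 2018→Q2 2018:
ΣP(Q2 2018)Q(Q1 2018) = 10.51×148 + 1.34×394 + 0.95×341 = 1555.48 + 527.96 + 323.95 = 2407.39
ΣP(Q1 2018)Q(Q1 2018) = 9.45×148 + 1.56×394 + 1.10×341 = 1398.6 + 614.64 + 375.1 = 2388.34
link = 2407.39/2388.34 = 1.007976
Link Q2 2018→Q3 2018:
ΣP(Q3 2018)Q(Q2 2018) = 9.96×141 + 1.35×406 + 0.77×346 = 1404.36 + 548.1 + 266.42 = 2218.88
ΣP(Q2 2018)Q(Q2 2018) = 10.51×141 + 1.34×406 + 0.95×346 = 1481.91 + 544.04 + 328.7 = 2354.65
link = 2218.88/2354.65 = 0.942340
Chained index = 100 × 1.007976 × 0.942340 = 94.9856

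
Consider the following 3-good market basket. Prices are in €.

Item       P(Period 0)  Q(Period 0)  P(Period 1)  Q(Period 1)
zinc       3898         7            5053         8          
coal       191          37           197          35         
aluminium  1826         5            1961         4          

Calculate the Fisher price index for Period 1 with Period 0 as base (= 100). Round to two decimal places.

121.38

Laspeyres component (base-period weights):
ΣP(Period 1)Q(Period 0) = 5053×7 + 197×37 + 1961×5 = 35371 + 7289 + 9805 = 52465
ΣP(Period 0)Q(Period 0) = 3898×7 + 191×37 + 1826×5 = 27286 + 7067 + 9130 = 43483
L = 52465 / 43483 × 100 = 120.6563
Paasche component (current-period weights):
ΣP(Period 1)Q(Period 1) = 5053×8 + 197×35 + 1961×4 = 40424 + 6895 + 7844 = 55163
ΣP(Period 0)Q(Period 1) = 3898×8 + 191×35 + 1826×4 = 31184 + 6685 + 7304 = 45173
P = 55163 / 45173 × 100 = 122.1150
Fisher = √(L × P) = √(120.6563 × 122.1150) = 121.3835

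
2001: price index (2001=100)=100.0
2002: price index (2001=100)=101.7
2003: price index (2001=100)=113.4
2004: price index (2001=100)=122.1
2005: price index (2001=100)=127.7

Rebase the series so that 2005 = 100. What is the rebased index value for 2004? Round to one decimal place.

Rebased(2004) = 122.1 / 127.7 × 100 = 95.6147

95.6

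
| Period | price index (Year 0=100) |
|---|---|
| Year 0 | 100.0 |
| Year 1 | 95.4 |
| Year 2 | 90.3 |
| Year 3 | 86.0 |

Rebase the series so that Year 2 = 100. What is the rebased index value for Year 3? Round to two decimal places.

Rebased(Year 3) = 86.0 / 90.3 × 100 = 95.2381

95.24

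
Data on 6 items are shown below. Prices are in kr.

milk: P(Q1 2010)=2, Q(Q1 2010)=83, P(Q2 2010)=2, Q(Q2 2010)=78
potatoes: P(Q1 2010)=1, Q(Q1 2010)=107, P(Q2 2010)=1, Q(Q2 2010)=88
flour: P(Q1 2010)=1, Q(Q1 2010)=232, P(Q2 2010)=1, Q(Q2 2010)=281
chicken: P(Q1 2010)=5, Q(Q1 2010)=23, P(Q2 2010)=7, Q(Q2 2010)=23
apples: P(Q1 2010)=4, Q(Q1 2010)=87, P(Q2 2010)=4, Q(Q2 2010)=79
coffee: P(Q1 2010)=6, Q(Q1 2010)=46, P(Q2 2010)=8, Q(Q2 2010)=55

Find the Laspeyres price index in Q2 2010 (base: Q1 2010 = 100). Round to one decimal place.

Laspeyres price index uses base-period quantities as weights.
ΣP(Q2 2010)·Q(Q1 2010) = 2×83 + 1×107 + 1×232 + 7×23 + 4×87 + 8×46 = 166 + 107 + 232 + 161 + 348 + 368 = 1382
ΣP(Q1 2010)·Q(Q1 2010) = 2×83 + 1×107 + 1×232 + 5×23 + 4×87 + 6×46 = 166 + 107 + 232 + 115 + 348 + 276 = 1244
Index = 1382 / 1244 × 100 = 111.0932

111.1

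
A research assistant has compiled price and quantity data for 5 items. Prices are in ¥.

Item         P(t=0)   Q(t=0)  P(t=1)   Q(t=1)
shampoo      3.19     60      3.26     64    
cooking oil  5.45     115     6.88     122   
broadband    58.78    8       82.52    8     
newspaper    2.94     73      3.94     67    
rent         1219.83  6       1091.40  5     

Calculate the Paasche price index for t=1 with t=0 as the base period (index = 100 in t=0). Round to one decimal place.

Paasche price index uses current-period quantities as weights.
ΣP(t=1)·Q(t=1) = 3.26×64 + 6.88×122 + 82.52×8 + 3.94×67 + 1091.40×5 = 208.64 + 839.36 + 660.16 + 263.98 + 5457 = 7429.14
ΣP(t=0)·Q(t=1) = 3.19×64 + 5.45×122 + 58.78×8 + 2.94×67 + 1219.83×5 = 204.16 + 664.9 + 470.24 + 196.98 + 6099.15 = 7635.43
Index = 7429.14 / 7635.43 × 100 = 97.2983

97.3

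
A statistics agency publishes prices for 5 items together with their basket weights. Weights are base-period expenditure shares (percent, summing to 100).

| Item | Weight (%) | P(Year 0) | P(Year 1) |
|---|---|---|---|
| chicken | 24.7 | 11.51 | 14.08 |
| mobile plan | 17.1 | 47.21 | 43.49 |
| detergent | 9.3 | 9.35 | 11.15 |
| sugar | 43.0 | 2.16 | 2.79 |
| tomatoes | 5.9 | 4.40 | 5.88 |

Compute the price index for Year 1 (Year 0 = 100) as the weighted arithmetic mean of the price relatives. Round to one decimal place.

chicken: 24.7 × (14.08/11.51) = 24.7 × 1.223284 = 30.2151
mobile plan: 17.1 × (43.49/47.21) = 17.1 × 0.921203 = 15.7526
detergent: 9.3 × (11.15/9.35) = 9.3 × 1.192513 = 11.0904
sugar: 43.0 × (2.79/2.16) = 43.0 × 1.291667 = 55.5417
tomatoes: 5.9 × (5.88/4.40) = 5.9 × 1.336364 = 7.8845
Index = Σ wᵢ·(p₁ᵢ/p₀ᵢ) = 30.2151 + 15.7526 + 11.0904 + 55.5417 + 7.8845 = 120.4843

120.5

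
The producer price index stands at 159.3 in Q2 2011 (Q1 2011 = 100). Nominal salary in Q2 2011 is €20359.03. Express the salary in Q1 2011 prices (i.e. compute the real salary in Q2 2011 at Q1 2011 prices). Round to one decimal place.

Real = Nominal ÷ (Index/100) = 20359.03 ÷ (159.3/100)
     = 20359.03 ÷ 1.593 = 12780.3076

12780.3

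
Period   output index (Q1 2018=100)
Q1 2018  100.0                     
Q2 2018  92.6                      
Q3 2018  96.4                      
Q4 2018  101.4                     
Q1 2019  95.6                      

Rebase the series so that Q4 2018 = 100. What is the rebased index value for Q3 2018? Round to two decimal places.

95.07

Rebased(Q3 2018) = 96.4 / 101.4 × 100 = 95.0690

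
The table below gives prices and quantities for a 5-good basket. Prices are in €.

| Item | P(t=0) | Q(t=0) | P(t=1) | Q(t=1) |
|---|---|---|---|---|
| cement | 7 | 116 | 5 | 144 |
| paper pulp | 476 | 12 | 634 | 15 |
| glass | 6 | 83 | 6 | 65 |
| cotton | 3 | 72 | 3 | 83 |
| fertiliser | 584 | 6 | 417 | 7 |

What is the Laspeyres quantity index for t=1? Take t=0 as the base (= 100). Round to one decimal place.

Laspeyres quantity index uses base-period prices as weights.
ΣP(t=0)·Q(t=1) = 7×144 + 476×15 + 6×65 + 3×83 + 584×7 = 1008 + 7140 + 390 + 249 + 4088 = 12875
ΣP(t=0)·Q(t=0) = 7×116 + 476×12 + 6×83 + 3×72 + 584×6 = 812 + 5712 + 498 + 216 + 3504 = 10742
Index = 12875 / 10742 × 100 = 119.8566

119.9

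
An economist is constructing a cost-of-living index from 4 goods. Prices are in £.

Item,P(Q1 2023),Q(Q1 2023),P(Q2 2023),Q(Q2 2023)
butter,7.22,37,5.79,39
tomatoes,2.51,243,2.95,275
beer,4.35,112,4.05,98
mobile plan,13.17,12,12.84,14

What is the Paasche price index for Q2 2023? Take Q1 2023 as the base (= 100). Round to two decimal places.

101.97

Paasche price index uses current-period quantities as weights.
ΣP(Q2 2023)·Q(Q2 2023) = 5.79×39 + 2.95×275 + 4.05×98 + 12.84×14 = 225.81 + 811.25 + 396.9 + 179.76 = 1613.72
ΣP(Q1 2023)·Q(Q2 2023) = 7.22×39 + 2.51×275 + 4.35×98 + 13.17×14 = 281.58 + 690.25 + 426.3 + 184.38 = 1582.51
Index = 1613.72 / 1582.51 × 100 = 101.9722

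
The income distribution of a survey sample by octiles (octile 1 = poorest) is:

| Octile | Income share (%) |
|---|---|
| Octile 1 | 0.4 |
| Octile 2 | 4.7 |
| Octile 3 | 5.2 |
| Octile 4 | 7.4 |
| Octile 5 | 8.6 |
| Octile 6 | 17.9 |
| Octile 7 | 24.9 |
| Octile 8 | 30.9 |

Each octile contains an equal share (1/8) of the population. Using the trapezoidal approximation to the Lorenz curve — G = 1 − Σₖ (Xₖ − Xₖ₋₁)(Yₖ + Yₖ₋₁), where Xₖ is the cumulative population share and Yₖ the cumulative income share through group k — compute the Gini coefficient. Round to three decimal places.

0.442

Cumulative income shares Yₖ: 0.0040, 0.0510, 0.1030, 0.1770, 0.2630, 0.4420, 0.6910, 1.0000
Σ (Xₖ−Xₖ₋₁)(Yₖ+Yₖ₋₁) = (1/8)(0.0040+0.0000) + (1/8)(0.0510+0.0040) + (1/8)(0.1030+0.0510) + (1/8)(0.1770+0.1030) + (1/8)(0.2630+0.1770) + (1/8)(0.4420+0.2630) + (1/8)(0.6910+0.4420) + (1/8)(1.0000+0.6910)
  = 0.0005 + 0.0069 + 0.0193 + 0.0350 + 0.0550 + 0.0881 + 0.1416 + 0.2114 = 0.5578
G = 1 − 0.5578 = 0.4422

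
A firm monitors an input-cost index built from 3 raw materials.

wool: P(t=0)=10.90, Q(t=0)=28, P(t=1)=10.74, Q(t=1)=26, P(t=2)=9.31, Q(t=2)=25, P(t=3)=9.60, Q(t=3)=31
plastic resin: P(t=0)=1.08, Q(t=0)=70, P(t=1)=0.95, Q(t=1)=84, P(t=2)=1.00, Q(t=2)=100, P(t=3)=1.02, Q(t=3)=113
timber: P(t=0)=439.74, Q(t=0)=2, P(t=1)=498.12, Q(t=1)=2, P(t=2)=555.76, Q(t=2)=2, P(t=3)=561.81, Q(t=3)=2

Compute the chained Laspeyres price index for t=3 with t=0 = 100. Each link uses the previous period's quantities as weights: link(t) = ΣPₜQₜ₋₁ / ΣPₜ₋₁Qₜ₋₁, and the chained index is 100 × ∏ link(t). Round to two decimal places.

116.45

Link t=0→t=1:
ΣP(t=1)Q(t=0) = 10.74×28 + 0.95×70 + 498.12×2 = 300.72 + 66.5 + 996.24 = 1363.46
ΣP(t=0)Q(t=0) = 10.90×28 + 1.08×70 + 439.74×2 = 305.2 + 75.6 + 879.48 = 1260.28
link = 1363.46/1260.28 = 1.081871
Link t=1→t=2:
ΣP(t=2)Q(t=1) = 9.31×26 + 1.00×84 + 555.76×2 = 242.06 + 84 + 1111.52 = 1437.58
ΣP(t=1)Q(t=1) = 10.74×26 + 0.95×84 + 498.12×2 = 279.24 + 79.8 + 996.24 = 1355.28
link = 1437.58/1355.28 = 1.060725
Link t=2→t=3:
ΣP(t=3)Q(t=2) = 9.60×25 + 1.02×100 + 561.81×2 = 240 + 102 + 1123.62 = 1465.62
ΣP(t=2)Q(t=2) = 9.31×25 + 1.00×100 + 555.76×2 = 232.75 + 100 + 1111.52 = 1444.27
link = 1465.62/1444.27 = 1.014783
Chained index = 100 × 1.081871 × 1.060725 × 1.014783 = 116.4532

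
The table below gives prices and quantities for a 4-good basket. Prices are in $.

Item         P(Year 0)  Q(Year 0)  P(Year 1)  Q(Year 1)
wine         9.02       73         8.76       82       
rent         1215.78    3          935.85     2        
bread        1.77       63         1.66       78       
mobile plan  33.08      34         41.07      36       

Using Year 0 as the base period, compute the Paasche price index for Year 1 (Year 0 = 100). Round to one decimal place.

93.3

Paasche price index uses current-period quantities as weights.
ΣP(Year 1)·Q(Year 1) = 8.76×82 + 935.85×2 + 1.66×78 + 41.07×36 = 718.32 + 1871.7 + 129.48 + 1478.52 = 4198.02
ΣP(Year 0)·Q(Year 1) = 9.02×82 + 1215.78×2 + 1.77×78 + 33.08×36 = 739.64 + 2431.56 + 138.06 + 1190.88 = 4500.14
Index = 4198.02 / 4500.14 × 100 = 93.2864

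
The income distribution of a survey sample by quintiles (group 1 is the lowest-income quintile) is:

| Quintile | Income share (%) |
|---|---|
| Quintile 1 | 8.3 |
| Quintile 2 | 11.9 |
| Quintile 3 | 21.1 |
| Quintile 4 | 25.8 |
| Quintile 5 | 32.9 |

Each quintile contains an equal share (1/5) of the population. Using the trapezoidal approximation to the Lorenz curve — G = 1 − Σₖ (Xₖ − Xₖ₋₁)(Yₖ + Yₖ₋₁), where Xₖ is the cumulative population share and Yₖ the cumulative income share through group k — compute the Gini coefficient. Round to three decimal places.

Cumulative income shares Yₖ: 0.0830, 0.2020, 0.4130, 0.6710, 1.0000
Σ (Xₖ−Xₖ₋₁)(Yₖ+Yₖ₋₁) = (1/5)(0.0830+0.0000) + (1/5)(0.2020+0.0830) + (1/5)(0.4130+0.2020) + (1/5)(0.6710+0.4130) + (1/5)(1.0000+0.6710)
  = 0.0166 + 0.0570 + 0.1230 + 0.2168 + 0.3342 = 0.7476
G = 1 − 0.7476 = 0.2524

0.252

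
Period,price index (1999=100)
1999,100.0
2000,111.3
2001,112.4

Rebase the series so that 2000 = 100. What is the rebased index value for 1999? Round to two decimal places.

89.85

Rebased(1999) = 100.0 / 111.3 × 100 = 89.8473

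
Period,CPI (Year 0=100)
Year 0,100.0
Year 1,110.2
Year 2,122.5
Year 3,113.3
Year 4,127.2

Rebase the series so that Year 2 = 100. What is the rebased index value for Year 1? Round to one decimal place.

Rebased(Year 1) = 110.2 / 122.5 × 100 = 89.9592

90.0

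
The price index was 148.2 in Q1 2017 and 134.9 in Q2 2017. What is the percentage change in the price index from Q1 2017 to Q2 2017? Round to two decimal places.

-8.97%

Change = (134.9 − 148.2) / 148.2 × 100
       = -13.3 / 148.2 × 100 = -8.9744%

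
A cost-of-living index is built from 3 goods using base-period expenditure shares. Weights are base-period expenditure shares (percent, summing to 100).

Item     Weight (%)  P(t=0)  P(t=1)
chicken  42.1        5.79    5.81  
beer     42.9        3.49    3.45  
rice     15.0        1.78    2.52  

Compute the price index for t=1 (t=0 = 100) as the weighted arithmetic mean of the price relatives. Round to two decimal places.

chicken: 42.1 × (5.81/5.79) = 42.1 × 1.003454 = 42.2454
beer: 42.9 × (3.45/3.49) = 42.9 × 0.988539 = 42.4083
rice: 15.0 × (2.52/1.78) = 15.0 × 1.415730 = 21.2360
Index = Σ wᵢ·(p₁ᵢ/p₀ᵢ) = 42.2454 + 42.4083 + 21.2360 = 105.8897

105.89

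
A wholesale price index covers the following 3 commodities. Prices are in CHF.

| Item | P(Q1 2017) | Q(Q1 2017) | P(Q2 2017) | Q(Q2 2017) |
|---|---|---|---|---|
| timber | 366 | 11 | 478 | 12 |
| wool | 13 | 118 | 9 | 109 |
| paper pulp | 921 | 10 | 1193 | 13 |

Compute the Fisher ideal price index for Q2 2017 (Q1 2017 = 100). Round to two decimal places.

124.27

Laspeyres component (base-period weights):
ΣP(Q2 2017)Q(Q1 2017) = 478×11 + 9×118 + 1193×10 = 5258 + 1062 + 11930 = 18250
ΣP(Q1 2017)Q(Q1 2017) = 366×11 + 13×118 + 921×10 = 4026 + 1534 + 9210 = 14770
L = 18250 / 14770 × 100 = 123.5613
Paasche component (current-period weights):
ΣP(Q2 2017)Q(Q2 2017) = 478×12 + 9×109 + 1193×13 = 5736 + 981 + 15509 = 22226
ΣP(Q1 2017)Q(Q2 2017) = 366×12 + 13×109 + 921×13 = 4392 + 1417 + 11973 = 17782
P = 22226 / 17782 × 100 = 124.9916
Fisher = √(L × P) = √(123.5613 × 124.9916) = 124.2744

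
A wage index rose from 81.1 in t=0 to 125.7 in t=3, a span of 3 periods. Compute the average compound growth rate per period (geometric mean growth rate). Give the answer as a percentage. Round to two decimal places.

Growth factor = (125.7/81.1)^(1/3) = (1.549938)^(1/3) = 1.157279
Growth rate = 1.157279 − 1 = 0.157279 = 15.7279%

15.73%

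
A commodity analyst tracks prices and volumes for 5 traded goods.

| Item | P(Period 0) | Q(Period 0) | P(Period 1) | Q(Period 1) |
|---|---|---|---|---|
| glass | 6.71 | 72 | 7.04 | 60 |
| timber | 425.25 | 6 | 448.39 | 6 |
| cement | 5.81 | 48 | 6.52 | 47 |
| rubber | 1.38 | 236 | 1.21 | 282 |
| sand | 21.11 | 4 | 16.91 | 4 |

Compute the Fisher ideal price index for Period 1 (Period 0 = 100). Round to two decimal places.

Laspeyres component (base-period weights):
ΣP(Period 1)Q(Period 0) = 7.04×72 + 448.39×6 + 6.52×48 + 1.21×236 + 16.91×4 = 506.88 + 2690.34 + 312.96 + 285.56 + 67.64 = 3863.38
ΣP(Period 0)Q(Period 0) = 6.71×72 + 425.25×6 + 5.81×48 + 1.38×236 + 21.11×4 = 483.12 + 2551.5 + 278.88 + 325.68 + 84.44 = 3723.62
L = 3863.38 / 3723.62 × 100 = 103.7533
Paasche component (current-period weights):
ΣP(Period 1)Q(Period 1) = 7.04×60 + 448.39×6 + 6.52×47 + 1.21×282 + 16.91×4 = 422.4 + 2690.34 + 306.44 + 341.22 + 67.64 = 3828.04
ΣP(Period 0)Q(Period 1) = 6.71×60 + 425.25×6 + 5.81×47 + 1.38×282 + 21.11×4 = 402.6 + 2551.5 + 273.07 + 389.16 + 84.44 = 3700.77
P = 3828.04 / 3700.77 × 100 = 103.4390
Fisher = √(L × P) = √(103.7533 × 103.4390) = 103.5961

103.60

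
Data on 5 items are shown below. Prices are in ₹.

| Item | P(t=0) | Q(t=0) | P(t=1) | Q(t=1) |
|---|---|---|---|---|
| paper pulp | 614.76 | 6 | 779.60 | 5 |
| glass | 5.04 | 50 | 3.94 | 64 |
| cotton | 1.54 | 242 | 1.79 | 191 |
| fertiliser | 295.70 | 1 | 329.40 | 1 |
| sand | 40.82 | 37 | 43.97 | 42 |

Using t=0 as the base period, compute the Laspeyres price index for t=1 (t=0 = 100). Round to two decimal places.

118.71

Laspeyres price index uses base-period quantities as weights.
ΣP(t=1)·Q(t=0) = 779.60×6 + 3.94×50 + 1.79×242 + 329.40×1 + 43.97×37 = 4677.6 + 197 + 433.18 + 329.4 + 1626.89 = 7264.07
ΣP(t=0)·Q(t=0) = 614.76×6 + 5.04×50 + 1.54×242 + 295.70×1 + 40.82×37 = 3688.56 + 252 + 372.68 + 295.7 + 1510.34 = 6119.28
Index = 7264.07 / 6119.28 × 100 = 118.7079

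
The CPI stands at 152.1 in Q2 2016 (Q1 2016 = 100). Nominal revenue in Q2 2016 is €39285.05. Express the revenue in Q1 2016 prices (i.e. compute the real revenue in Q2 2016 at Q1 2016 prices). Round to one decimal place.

25828.4

Real = Nominal ÷ (Index/100) = 39285.05 ÷ (152.1/100)
     = 39285.05 ÷ 1.521 = 25828.4352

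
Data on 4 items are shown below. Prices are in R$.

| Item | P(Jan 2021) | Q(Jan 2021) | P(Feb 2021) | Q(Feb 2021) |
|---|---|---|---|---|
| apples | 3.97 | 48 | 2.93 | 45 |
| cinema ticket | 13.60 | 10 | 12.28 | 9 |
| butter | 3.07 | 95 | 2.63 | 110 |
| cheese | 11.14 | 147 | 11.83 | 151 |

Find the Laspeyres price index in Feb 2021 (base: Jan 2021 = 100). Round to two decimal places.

Laspeyres price index uses base-period quantities as weights.
ΣP(Feb 2021)·Q(Jan 2021) = 2.93×48 + 12.28×10 + 2.63×95 + 11.83×147 = 140.64 + 122.8 + 249.85 + 1739.01 = 2252.3
ΣP(Jan 2021)·Q(Jan 2021) = 3.97×48 + 13.60×10 + 3.07×95 + 11.14×147 = 190.56 + 136 + 291.65 + 1637.58 = 2255.79
Index = 2252.3 / 2255.79 × 100 = 99.8453

99.85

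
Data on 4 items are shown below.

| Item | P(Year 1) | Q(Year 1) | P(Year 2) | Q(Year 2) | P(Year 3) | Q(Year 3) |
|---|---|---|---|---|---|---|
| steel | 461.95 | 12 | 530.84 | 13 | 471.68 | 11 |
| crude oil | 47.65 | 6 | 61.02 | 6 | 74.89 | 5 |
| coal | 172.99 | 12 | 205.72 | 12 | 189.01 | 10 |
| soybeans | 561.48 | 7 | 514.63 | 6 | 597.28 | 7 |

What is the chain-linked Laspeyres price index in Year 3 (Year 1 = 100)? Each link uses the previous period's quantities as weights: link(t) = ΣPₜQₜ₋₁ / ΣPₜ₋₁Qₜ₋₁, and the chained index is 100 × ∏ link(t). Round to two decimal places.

Link Year 1→Year 2:
ΣP(Year 2)Q(Year 1) = 530.84×12 + 61.02×6 + 205.72×12 + 514.63×7 = 6370.08 + 366.12 + 2468.64 + 3602.41 = 12807.25
ΣP(Year 1)Q(Year 1) = 461.95×12 + 47.65×6 + 172.99×12 + 561.48×7 = 5543.4 + 285.9 + 2075.88 + 3930.36 = 11835.54
link = 12807.25/11835.54 = 1.082101
Link Year 2→Year 3:
ΣP(Year 3)Q(Year 2) = 471.68×13 + 74.89×6 + 189.01×12 + 597.28×6 = 6131.84 + 449.34 + 2268.12 + 3583.68 = 12432.98
ΣP(Year 2)Q(Year 2) = 530.84×13 + 61.02×6 + 205.72×12 + 514.63×6 = 6900.92 + 366.12 + 2468.64 + 3087.78 = 12823.46
link = 12432.98/12823.46 = 0.969550
Chained index = 100 × 1.082101 × 0.969550 = 104.9151

104.92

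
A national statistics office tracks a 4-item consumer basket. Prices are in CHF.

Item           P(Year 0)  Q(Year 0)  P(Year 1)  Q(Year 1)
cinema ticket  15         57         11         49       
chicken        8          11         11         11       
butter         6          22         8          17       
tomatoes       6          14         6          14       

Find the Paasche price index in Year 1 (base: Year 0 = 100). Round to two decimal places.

Paasche price index uses current-period quantities as weights.
ΣP(Year 1)·Q(Year 1) = 11×49 + 11×11 + 8×17 + 6×14 = 539 + 121 + 136 + 84 = 880
ΣP(Year 0)·Q(Year 1) = 15×49 + 8×11 + 6×17 + 6×14 = 735 + 88 + 102 + 84 = 1009
Index = 880 / 1009 × 100 = 87.2151

87.22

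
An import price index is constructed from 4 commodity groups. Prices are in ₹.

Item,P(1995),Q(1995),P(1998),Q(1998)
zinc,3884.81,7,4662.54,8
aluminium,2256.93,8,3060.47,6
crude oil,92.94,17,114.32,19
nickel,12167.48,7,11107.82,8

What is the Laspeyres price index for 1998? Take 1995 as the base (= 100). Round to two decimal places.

103.65

Laspeyres price index uses base-period quantities as weights.
ΣP(1998)·Q(1995) = 4662.54×7 + 3060.47×8 + 114.32×17 + 11107.82×7 = 32637.78 + 24483.76 + 1943.44 + 77754.74 = 136819.72
ΣP(1995)·Q(1995) = 3884.81×7 + 2256.93×8 + 92.94×17 + 12167.48×7 = 27193.67 + 18055.44 + 1579.98 + 85172.36 = 132001.45
Index = 136819.72 / 132001.45 × 100 = 103.6502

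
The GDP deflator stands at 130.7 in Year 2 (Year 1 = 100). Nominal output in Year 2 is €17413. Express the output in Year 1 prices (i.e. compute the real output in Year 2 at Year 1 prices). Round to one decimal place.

13322.9

Real = Nominal ÷ (Index/100) = 17413 ÷ (130.7/100)
     = 17413 ÷ 1.307 = 13322.8768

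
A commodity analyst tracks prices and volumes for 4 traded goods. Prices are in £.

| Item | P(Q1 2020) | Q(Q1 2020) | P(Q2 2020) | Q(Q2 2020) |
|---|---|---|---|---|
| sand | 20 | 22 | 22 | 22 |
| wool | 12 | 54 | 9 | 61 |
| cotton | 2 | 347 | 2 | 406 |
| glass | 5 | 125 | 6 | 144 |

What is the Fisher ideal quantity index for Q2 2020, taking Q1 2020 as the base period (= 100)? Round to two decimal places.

Laspeyres component (base-period weights):
ΣP(Q1 2020)Q(Q2 2020) = 20×22 + 12×61 + 2×406 + 5×144 = 440 + 732 + 812 + 720 = 2704
ΣP(Q1 2020)Q(Q1 2020) = 20×22 + 12×54 + 2×347 + 5×125 = 440 + 648 + 694 + 625 = 2407
L = 2704 / 2407 × 100 = 112.3390
Paasche component (current-period weights):
ΣP(Q2 2020)Q(Q2 2020) = 22×22 + 9×61 + 2×406 + 6×144 = 484 + 549 + 812 + 864 = 2709
ΣP(Q2 2020)Q(Q1 2020) = 22×22 + 9×54 + 2×347 + 6×125 = 484 + 486 + 694 + 750 = 2414
P = 2709 / 2414 × 100 = 112.2204
Fisher = √(L × P) = √(112.3390 × 112.2204) = 112.2797

112.28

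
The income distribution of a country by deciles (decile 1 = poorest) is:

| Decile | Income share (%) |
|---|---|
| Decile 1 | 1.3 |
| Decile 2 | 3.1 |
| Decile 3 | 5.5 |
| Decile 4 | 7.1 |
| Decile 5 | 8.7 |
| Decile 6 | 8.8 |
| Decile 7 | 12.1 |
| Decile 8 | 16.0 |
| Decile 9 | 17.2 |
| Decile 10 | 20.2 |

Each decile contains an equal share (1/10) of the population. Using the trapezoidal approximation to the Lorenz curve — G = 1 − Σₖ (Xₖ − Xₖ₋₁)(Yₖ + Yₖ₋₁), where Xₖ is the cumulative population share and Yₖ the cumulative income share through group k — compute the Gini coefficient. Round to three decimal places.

Cumulative income shares Yₖ: 0.0130, 0.0440, 0.0990, 0.1700, 0.2570, 0.3450, 0.4660, 0.6260, 0.7980, 1.0000
Σ (Xₖ−Xₖ₋₁)(Yₖ+Yₖ₋₁) = (1/10)(0.0130+0.0000) + (1/10)(0.0440+0.0130) + (1/10)(0.0990+0.0440) + (1/10)(0.1700+0.0990) + (1/10)(0.2570+0.1700) + (1/10)(0.3450+0.2570) + (1/10)(0.4660+0.3450) + (1/10)(0.6260+0.4660) + (1/10)(0.7980+0.6260) + (1/10)(1.0000+0.7980)
  = 0.0013 + 0.0057 + 0.0143 + 0.0269 + 0.0427 + 0.0602 + 0.0811 + 0.1092 + 0.1424 + 0.1798 = 0.6636
G = 1 − 0.6636 = 0.3364

0.336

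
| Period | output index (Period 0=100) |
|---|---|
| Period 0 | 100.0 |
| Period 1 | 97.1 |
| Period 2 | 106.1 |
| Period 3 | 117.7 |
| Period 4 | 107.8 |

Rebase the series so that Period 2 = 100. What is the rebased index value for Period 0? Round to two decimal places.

94.25

Rebased(Period 0) = 100.0 / 106.1 × 100 = 94.2507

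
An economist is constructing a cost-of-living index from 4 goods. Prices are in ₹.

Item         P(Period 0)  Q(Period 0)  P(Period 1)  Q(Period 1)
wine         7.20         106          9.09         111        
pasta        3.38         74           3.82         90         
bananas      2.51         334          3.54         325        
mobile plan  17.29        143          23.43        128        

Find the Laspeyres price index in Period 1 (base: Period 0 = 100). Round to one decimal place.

Laspeyres price index uses base-period quantities as weights.
ΣP(Period 1)·Q(Period 0) = 9.09×106 + 3.82×74 + 3.54×334 + 23.43×143 = 963.54 + 282.68 + 1182.36 + 3350.49 = 5779.07
ΣP(Period 0)·Q(Period 0) = 7.20×106 + 3.38×74 + 2.51×334 + 17.29×143 = 763.2 + 250.12 + 838.34 + 2472.47 = 4324.13
Index = 5779.07 / 4324.13 × 100 = 133.6470

133.6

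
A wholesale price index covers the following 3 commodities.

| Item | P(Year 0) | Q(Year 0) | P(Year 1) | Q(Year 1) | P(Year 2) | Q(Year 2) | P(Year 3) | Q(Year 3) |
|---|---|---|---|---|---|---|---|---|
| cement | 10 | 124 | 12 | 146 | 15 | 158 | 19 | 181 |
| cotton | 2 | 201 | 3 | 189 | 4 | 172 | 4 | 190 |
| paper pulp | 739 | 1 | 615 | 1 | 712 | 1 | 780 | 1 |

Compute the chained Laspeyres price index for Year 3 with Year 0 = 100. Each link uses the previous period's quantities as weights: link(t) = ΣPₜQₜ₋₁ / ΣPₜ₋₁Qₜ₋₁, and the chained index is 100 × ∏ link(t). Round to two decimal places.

168.00

Link Year 0→Year 1:
ΣP(Year 1)Q(Year 0) = 12×124 + 3×201 + 615×1 = 1488 + 603 + 615 = 2706
ΣP(Year 0)Q(Year 0) = 10×124 + 2×201 + 739×1 = 1240 + 402 + 739 = 2381
link = 2706/2381 = 1.136497
Link Year 1→Year 2:
ΣP(Year 2)Q(Year 1) = 15×146 + 4×189 + 712×1 = 2190 + 756 + 712 = 3658
ΣP(Year 1)Q(Year 1) = 12×146 + 3×189 + 615×1 = 1752 + 567 + 615 = 2934
link = 3658/2934 = 1.246762
Link Year 2→Year 3:
ΣP(Year 3)Q(Year 2) = 19×158 + 4×172 + 780×1 = 3002 + 688 + 780 = 4470
ΣP(Year 2)Q(Year 2) = 15×158 + 4×172 + 712×1 = 2370 + 688 + 712 = 3770
link = 4470/3770 = 1.185676
Chained index = 100 × 1.136497 × 1.246762 × 1.185676 = 168.0034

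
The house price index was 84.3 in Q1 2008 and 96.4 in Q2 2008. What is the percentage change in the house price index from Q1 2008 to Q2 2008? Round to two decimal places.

14.35%

Change = (96.4 − 84.3) / 84.3 × 100
       = 12.1 / 84.3 × 100 = 14.3535%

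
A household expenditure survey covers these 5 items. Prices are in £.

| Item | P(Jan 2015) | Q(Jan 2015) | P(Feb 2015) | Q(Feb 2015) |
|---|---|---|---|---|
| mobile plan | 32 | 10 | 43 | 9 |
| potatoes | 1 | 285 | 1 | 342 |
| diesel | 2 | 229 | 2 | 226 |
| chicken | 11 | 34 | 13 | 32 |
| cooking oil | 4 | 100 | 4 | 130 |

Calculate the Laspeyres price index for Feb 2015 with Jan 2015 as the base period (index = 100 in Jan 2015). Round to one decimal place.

109.7

Laspeyres price index uses base-period quantities as weights.
ΣP(Feb 2015)·Q(Jan 2015) = 43×10 + 1×285 + 2×229 + 13×34 + 4×100 = 430 + 285 + 458 + 442 + 400 = 2015
ΣP(Jan 2015)·Q(Jan 2015) = 32×10 + 1×285 + 2×229 + 11×34 + 4×100 = 320 + 285 + 458 + 374 + 400 = 1837
Index = 2015 / 1837 × 100 = 109.6897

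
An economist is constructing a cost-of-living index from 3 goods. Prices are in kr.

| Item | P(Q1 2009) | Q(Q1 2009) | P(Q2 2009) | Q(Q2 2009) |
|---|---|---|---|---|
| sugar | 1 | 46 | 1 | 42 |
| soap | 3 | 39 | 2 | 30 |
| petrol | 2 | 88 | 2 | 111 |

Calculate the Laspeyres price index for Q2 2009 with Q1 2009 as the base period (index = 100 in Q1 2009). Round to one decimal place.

88.5

Laspeyres price index uses base-period quantities as weights.
ΣP(Q2 2009)·Q(Q1 2009) = 1×46 + 2×39 + 2×88 = 46 + 78 + 176 = 300
ΣP(Q1 2009)·Q(Q1 2009) = 1×46 + 3×39 + 2×88 = 46 + 117 + 176 = 339
Index = 300 / 339 × 100 = 88.4956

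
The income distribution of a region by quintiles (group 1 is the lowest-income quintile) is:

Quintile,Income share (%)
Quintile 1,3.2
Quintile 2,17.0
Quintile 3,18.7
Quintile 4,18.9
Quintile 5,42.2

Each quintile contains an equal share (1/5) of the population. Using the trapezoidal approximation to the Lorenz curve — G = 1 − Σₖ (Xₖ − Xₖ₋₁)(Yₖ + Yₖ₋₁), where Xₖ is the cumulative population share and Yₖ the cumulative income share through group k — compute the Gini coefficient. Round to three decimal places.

Cumulative income shares Yₖ: 0.0320, 0.2020, 0.3890, 0.5780, 1.0000
Σ (Xₖ−Xₖ₋₁)(Yₖ+Yₖ₋₁) = (1/5)(0.0320+0.0000) + (1/5)(0.2020+0.0320) + (1/5)(0.3890+0.2020) + (1/5)(0.5780+0.3890) + (1/5)(1.0000+0.5780)
  = 0.0064 + 0.0468 + 0.1182 + 0.1934 + 0.3156 = 0.6804
G = 1 − 0.6804 = 0.3196

0.320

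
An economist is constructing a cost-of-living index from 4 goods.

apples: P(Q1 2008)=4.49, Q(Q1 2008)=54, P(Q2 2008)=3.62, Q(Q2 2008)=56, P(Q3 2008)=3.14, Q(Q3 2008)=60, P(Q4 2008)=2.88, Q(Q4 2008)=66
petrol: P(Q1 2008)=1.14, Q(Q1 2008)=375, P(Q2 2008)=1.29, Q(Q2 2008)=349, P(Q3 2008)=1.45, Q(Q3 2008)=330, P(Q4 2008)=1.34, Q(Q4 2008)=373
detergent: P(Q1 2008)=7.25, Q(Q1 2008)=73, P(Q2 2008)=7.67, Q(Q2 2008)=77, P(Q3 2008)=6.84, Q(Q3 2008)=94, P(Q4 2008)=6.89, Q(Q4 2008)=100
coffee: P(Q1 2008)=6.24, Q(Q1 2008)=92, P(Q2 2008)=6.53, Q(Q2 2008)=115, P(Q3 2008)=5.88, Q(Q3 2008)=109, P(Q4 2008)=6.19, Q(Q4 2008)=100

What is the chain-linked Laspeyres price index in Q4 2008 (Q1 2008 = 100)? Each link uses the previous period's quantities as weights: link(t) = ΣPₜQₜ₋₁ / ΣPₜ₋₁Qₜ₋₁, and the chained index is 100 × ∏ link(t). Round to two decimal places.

Link Q1 2008→Q2 2008:
ΣP(Q2 2008)Q(Q1 2008) = 3.62×54 + 1.29×375 + 7.67×73 + 6.53×92 = 195.48 + 483.75 + 559.91 + 600.76 = 1839.9
ΣP(Q1 2008)Q(Q1 2008) = 4.49×54 + 1.14×375 + 7.25×73 + 6.24×92 = 242.46 + 427.5 + 529.25 + 574.08 = 1773.29
link = 1839.9/1773.29 = 1.037563
Link Q2 2008→Q3 2008:
ΣP(Q3 2008)Q(Q2 2008) = 3.14×56 + 1.45×349 + 6.84×77 + 5.88×115 = 175.84 + 506.05 + 526.68 + 676.2 = 1884.77
ΣP(Q2 2008)Q(Q2 2008) = 3.62×56 + 1.29×349 + 7.67×77 + 6.53×115 = 202.72 + 450.21 + 590.59 + 750.95 = 1994.47
link = 1884.77/1994.47 = 0.944998
Link Q3 2008→Q4 2008:
ΣP(Q4 2008)Q(Q3 2008) = 2.88×60 + 1.34×330 + 6.89×94 + 6.19×109 = 172.8 + 442.2 + 647.66 + 674.71 = 1937.37
ΣP(Q3 2008)Q(Q3 2008) = 3.14×60 + 1.45×330 + 6.84×94 + 5.88×109 = 188.4 + 478.5 + 642.96 + 640.92 = 1950.78
link = 1937.37/1950.78 = 0.993126
Chained index = 100 × 1.037563 × 0.944998 × 0.993126 = 97.3755

97.38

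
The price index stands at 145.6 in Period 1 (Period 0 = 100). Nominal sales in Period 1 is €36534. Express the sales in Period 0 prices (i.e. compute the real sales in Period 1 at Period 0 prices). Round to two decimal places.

Real = Nominal ÷ (Index/100) = 36534 ÷ (145.6/100)
     = 36534 ÷ 1.456 = 25092.0330

25092.03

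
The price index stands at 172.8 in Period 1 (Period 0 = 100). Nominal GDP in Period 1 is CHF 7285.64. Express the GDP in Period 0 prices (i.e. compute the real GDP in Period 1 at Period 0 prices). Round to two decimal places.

Real = Nominal ÷ (Index/100) = 7285.64 ÷ (172.8/100)
     = 7285.64 ÷ 1.728 = 4216.2269

4216.23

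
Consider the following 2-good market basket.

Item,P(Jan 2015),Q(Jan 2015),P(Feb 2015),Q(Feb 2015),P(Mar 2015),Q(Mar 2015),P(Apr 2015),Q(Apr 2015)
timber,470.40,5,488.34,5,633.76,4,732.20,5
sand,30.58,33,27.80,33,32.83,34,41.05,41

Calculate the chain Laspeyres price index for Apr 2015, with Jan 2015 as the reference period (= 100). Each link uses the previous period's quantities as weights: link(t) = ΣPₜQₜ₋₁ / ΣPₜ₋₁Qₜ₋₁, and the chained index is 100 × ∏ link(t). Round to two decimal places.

Link Jan 2015→Feb 2015:
ΣP(Feb 2015)Q(Jan 2015) = 488.34×5 + 27.80×33 = 2441.7 + 917.4 = 3359.1
ΣP(Jan 2015)Q(Jan 2015) = 470.40×5 + 30.58×33 = 2352 + 1009.14 = 3361.14
link = 3359.1/3361.14 = 0.999393
Link Feb 2015→Mar 2015:
ΣP(Mar 2015)Q(Feb 2015) = 633.76×5 + 32.83×33 = 3168.8 + 1083.39 = 4252.19
ΣP(Feb 2015)Q(Feb 2015) = 488.34×5 + 27.80×33 = 2441.7 + 917.4 = 3359.1
link = 4252.19/3359.1 = 1.265872
Link Mar 2015→Apr 2015:
ΣP(Apr 2015)Q(Mar 2015) = 732.20×4 + 41.05×34 = 2928.8 + 1395.7 = 4324.5
ΣP(Mar 2015)Q(Mar 2015) = 633.76×4 + 32.83×34 = 2535.04 + 1116.22 = 3651.26
link = 4324.5/3651.26 = 1.184386
Chained index = 100 × 0.999393 × 1.265872 × 1.184386 = 149.8370

149.84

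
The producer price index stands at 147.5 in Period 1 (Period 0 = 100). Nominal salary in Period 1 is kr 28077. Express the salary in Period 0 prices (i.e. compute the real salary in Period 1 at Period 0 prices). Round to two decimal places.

19035.25

Real = Nominal ÷ (Index/100) = 28077 ÷ (147.5/100)
     = 28077 ÷ 1.475 = 19035.2542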